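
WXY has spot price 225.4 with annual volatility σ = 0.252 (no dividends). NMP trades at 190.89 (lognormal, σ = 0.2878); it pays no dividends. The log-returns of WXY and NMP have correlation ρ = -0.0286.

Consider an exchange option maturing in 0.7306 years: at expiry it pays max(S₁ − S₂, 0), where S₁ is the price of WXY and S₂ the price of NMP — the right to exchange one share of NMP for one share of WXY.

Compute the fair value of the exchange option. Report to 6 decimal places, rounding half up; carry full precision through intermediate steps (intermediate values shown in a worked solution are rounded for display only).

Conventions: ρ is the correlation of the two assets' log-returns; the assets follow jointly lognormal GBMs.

exchange price = 47.994173

σ_eff = √(σ₁² + σ₂² − 2ρσ₁σ₂) = √(0.252² + 0.2878² − 2·-0.0286·0.252·0.2878) = 0.387919
d₁ = (ln(S₁/S₂) + (q₂ − q₁ + σ_eff²/2)T) / (σ_eff√T) = (ln(225.4/190.89) + (0.0 − 0.0 + 0.075241)·0.7306) / 0.331574 = 0.666970
d₂ = d₁ − σ_eff√T = 0.666970 − 0.331574 = 0.335395
N(d₁) = 0.747604,  N(d₂) = 0.631336
V = S₁·e^{−q₁T}·N(d₁) − S₂·e^{−q₂T}·N(d₂) = 168.509986 − 120.515813 = 47.994173
Key observation: r never enters — measured in units of NMP, the claim is a call on S₁/S₂ struck at 1, so only the dividend yields and σ_eff matter.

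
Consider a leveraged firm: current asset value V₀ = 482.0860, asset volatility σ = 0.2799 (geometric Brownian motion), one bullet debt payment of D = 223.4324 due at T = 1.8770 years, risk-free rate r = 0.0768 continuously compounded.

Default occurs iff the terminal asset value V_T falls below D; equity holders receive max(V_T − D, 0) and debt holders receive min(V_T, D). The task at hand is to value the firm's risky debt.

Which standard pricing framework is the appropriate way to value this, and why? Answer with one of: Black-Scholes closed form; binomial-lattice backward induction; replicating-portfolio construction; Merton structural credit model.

framework: Merton structural credit model

Key observation: the data describe a firm's assets (V₀ = 482.0860, GBM) and a single zero-coupon debt of face 223.4324, so credit quantities follow from equity-as-call in the structural model.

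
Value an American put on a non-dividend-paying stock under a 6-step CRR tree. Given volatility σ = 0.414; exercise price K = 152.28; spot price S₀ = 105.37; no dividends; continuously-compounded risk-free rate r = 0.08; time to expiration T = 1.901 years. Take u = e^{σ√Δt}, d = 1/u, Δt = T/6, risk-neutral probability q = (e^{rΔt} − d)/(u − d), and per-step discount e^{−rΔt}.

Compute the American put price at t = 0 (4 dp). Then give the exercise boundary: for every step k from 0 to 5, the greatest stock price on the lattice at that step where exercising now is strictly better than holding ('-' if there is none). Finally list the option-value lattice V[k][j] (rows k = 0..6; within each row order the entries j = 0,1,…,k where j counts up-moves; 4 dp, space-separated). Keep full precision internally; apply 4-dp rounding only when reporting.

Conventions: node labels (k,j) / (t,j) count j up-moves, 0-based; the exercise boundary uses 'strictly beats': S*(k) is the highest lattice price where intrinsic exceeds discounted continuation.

Δt=0.31683  u=1.26242  d=0.79213  q=0.49659  discount=0.97497
step 6 (expiry): payoffs max(K−S,0) = 126.2491 110.7943 86.1638 46.9100 0.0000 0.0000 0.0000
step 5: (k=5,j=0): S=32.8620, K−S=119.4180, hold=115.6067 ⇒ V=119.4180 exercise | (k=5,j=1): S=52.3725, K−S=99.9075, hold=96.0962 ⇒ V=99.9075 exercise | (k=5,j=2): S=83.4665, K−S=68.8135, hold=65.0022 ⇒ V=68.8135 exercise | (k=5,j=3): S=133.0214, K−S=19.2586, hold=23.0240 ⇒ V=23.0240 continue | (k=5,j=4): S=211.9975, K−S=0.0000, hold=0.0000 ⇒ V=0.0000 continue | (k=5,j=5): S=337.8623, K−S=0.0000, hold=0.0000 ⇒ V=0.0000 continue  boundary S*=83.4665
step 4: (k=4,j=0): S=41.4857, K−S=110.7943, hold=106.9830 ⇒ V=110.7943 exercise | (k=4,j=1): S=66.1162, K−S=86.1638, hold=82.3525 ⇒ V=86.1638 exercise | (k=4,j=2): S=105.3700, K−S=46.9100, hold=44.9218 ⇒ V=46.9100 exercise | (k=4,j=3): S=167.9292, K−S=0.0000, hold=11.3005 ⇒ V=11.3005 continue | (k=4,j=4): S=267.6303, K−S=0.0000, hold=0.0000 ⇒ V=0.0000 continue  boundary S*=105.3700
step 3: (k=3,j=0): S=52.3725, K−S=99.9075, hold=96.0962 ⇒ V=99.9075 exercise | (k=3,j=1): S=83.4665, K−S=68.8135, hold=65.0022 ⇒ V=68.8135 exercise | (k=3,j=2): S=133.0214, K−S=19.2586, hold=28.4952 ⇒ V=28.4952 continue | (k=3,j=3): S=211.9975, K−S=0.0000, hold=5.5464 ⇒ V=5.5464 continue  boundary S*=83.4665
step 2: (k=2,j=0): S=66.1162, K−S=86.1638, hold=82.3525 ⇒ V=86.1638 exercise | (k=2,j=1): S=105.3700, K−S=46.9100, hold=47.5707 ⇒ V=47.5707 continue | (k=2,j=2): S=167.9292, K−S=0.0000, hold=16.6711 ⇒ V=16.6711 continue  boundary S*=66.1162
step 1: (k=1,j=0): S=83.4665, K−S=68.8135, hold=65.3221 ⇒ V=68.8135 exercise | (k=1,j=1): S=133.0214, K−S=19.2586, hold=31.4198 ⇒ V=31.4198 continue  boundary S*=83.4665
step 0: (k=0,j=0): S=105.3700, K−S=46.9100, hold=48.9867 ⇒ V=48.9867 continue  boundary S*=-

price = 48.9867
boundary = - 83.4665 66.1162 83.4665 105.3700 83.4665
tree:
48.9867
68.8135 31.4198
86.1638 47.5707 16.6711
99.9075 68.8135 28.4952 5.5464
110.7943 86.1638 46.9100 11.3005 0.0000
119.4180 99.9075 68.8135 23.0240 0.0000 0.0000
126.2491 110.7943 86.1638 46.9100 0.0000 0.0000 0.0000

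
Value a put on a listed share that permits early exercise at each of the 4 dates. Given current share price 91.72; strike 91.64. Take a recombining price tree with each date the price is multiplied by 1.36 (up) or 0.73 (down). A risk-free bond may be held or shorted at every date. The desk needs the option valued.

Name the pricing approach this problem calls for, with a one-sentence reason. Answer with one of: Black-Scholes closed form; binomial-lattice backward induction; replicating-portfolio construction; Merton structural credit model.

Key observation: the put (strike 91.64 on spot 91.72) is American-style on a 4-step discrete price model, so the early-exercise decision at every node requires stepwise backward valuation — a closed form cannot price the exercise right.

framework: binomial-lattice backward induction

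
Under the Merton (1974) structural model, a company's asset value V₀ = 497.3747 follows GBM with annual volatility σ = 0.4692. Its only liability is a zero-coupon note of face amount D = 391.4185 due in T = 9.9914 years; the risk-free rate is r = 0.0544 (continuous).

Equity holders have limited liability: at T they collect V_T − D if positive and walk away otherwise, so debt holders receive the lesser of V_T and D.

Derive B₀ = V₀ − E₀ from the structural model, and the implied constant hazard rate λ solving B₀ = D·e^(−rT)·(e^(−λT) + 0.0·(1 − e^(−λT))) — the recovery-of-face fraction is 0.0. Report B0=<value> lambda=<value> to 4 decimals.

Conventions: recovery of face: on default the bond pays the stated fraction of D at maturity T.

B0=145.2221 lambda=0.0448

Apply the equity-as-call identities (strike 391.4185, horizon 9.9914 years):
d₁ = [ln(V₀/D) + (r + σ²/2)T] / (σ√T)
   = [ln(497.3747/391.4185) + (0.0544 + 0.5·0.4692²)·9.9914] / (0.4692·√9.9914)
   = [0.239566 + 1.643329] / 1.483103 = 1.269565
d₂ = d₁ − σ√T = 1.269565 − 1.483103 = -0.213538
N(d₁) = 0.897880,  N(d₂) = 0.415454,  e^(−rT) = 0.580694
E₀ = V₀·N(d₁) − D·e^(−rT)·N(d₂)
   = 497.3747·0.897880 − 391.4185·0.580694·0.415454 = 352.152642
B₀ = V₀ − E₀ = 497.3747 − 352.152642 = 145.222058
e^(−λT) = (B₀·e^(rT)/D − 0)/(1 − 0) = (145.2221·1.722079/391.4185 − 0)/1 = 0.63891691
λ = −ln(0.63891691)/9.9914 = 0.044837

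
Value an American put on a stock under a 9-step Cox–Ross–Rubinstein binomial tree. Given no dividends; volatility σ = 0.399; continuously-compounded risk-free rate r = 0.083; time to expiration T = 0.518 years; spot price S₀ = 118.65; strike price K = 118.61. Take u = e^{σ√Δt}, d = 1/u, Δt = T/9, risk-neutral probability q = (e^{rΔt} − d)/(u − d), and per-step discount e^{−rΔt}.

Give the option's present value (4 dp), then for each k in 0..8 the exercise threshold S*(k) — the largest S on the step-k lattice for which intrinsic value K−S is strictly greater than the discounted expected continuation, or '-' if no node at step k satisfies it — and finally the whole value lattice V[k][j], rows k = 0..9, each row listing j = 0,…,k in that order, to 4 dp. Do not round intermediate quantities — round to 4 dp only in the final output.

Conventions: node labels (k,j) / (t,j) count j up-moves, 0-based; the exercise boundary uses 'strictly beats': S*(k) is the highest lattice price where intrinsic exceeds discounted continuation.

Δt=0.05756  u=1.10045  d=0.90872  q=0.50106  discount=0.99523
step 9 (expiry): payoffs max(K−S,0) = 68.4774 57.8995 45.0896 29.5768 10.7909 0.0000 0.0000 0.0000 0.0000 0.0000
step 8: (k=8,j=0): S=55.1686, K−S=63.4414, hold=62.8762 ⇒ V=63.4414 exercise | (k=8,j=1): S=66.8091, K−S=51.8009, hold=51.2356 ⇒ V=51.8009 exercise | (k=8,j=2): S=80.9058, K−S=37.7042, hold=37.1389 ⇒ V=37.7042 exercise | (k=8,j=3): S=97.9769, K−S=20.6331, hold=20.0678 ⇒ V=20.6331 exercise | (k=8,j=4): S=118.6500, K−S=0.0000, hold=5.3583 ⇒ V=5.3583 continue | (k=8,j=5): S=143.6851, K−S=0.0000, hold=0.0000 ⇒ V=0.0000 continue | (k=8,j=6): S=174.0026, K−S=0.0000, hold=0.0000 ⇒ V=0.0000 continue | (k=8,j=7): S=210.7171, K−S=0.0000, hold=0.0000 ⇒ V=0.0000 continue | (k=8,j=8): S=255.1783, K−S=0.0000, hold=0.0000 ⇒ V=0.0000 continue  boundary S*=97.9769
step 7: (k=7,j=0): S=60.7105, K−S=57.8995, hold=57.3342 ⇒ V=57.8995 exercise | (k=7,j=1): S=73.5204, K−S=45.0896, hold=44.5244 ⇒ V=45.0896 exercise | (k=7,j=2): S=89.0332, K−S=29.5768, hold=29.0116 ⇒ V=29.5768 exercise | (k=7,j=3): S=107.8191, K−S=10.7909, hold=12.9176 ⇒ V=12.9176 continue | (k=7,j=4): S=130.5689, K−S=0.0000, hold=2.6607 ⇒ V=2.6607 continue | (k=7,j=5): S=158.1189, K−S=0.0000, hold=0.0000 ⇒ V=0.0000 continue | (k=7,j=6): S=191.4819, K−S=0.0000, hold=0.0000 ⇒ V=0.0000 continue | (k=7,j=7): S=231.8845, K−S=0.0000, hold=0.0000 ⇒ V=0.0000 continue  boundary S*=89.0332
step 6: (k=6,j=0): S=66.8091, K−S=51.8009, hold=51.2356 ⇒ V=51.8009 exercise | (k=6,j=1): S=80.9058, K−S=37.7042, hold=37.1389 ⇒ V=37.7042 exercise | (k=6,j=2): S=97.9769, K−S=20.6331, hold=21.1284 ⇒ V=21.1284 continue | (k=6,j=3): S=118.6500, K−S=0.0000, hold=7.7412 ⇒ V=7.7412 continue | (k=6,j=4): S=143.6851, K−S=0.0000, hold=1.3212 ⇒ V=1.3212 continue | (k=6,j=5): S=174.0026, K−S=0.0000, hold=0.0000 ⇒ V=0.0000 continue | (k=6,j=6): S=210.7171, K−S=0.0000, hold=0.0000 ⇒ V=0.0000 continue  boundary S*=80.9058
step 5: (k=5,j=0): S=73.5204, K−S=45.0896, hold=44.5244 ⇒ V=45.0896 exercise | (k=5,j=1): S=89.0332, K−S=29.5768, hold=29.2586 ⇒ V=29.5768 exercise | (k=5,j=2): S=107.8191, K−S=10.7909, hold=14.3519 ⇒ V=14.3519 continue | (k=5,j=3): S=130.5689, K−S=0.0000, hold=4.5028 ⇒ V=4.5028 continue | (k=5,j=4): S=158.1189, K−S=0.0000, hold=0.6561 ⇒ V=0.6561 continue | (k=5,j=5): S=191.4819, K−S=0.0000, hold=0.0000 ⇒ V=0.0000 continue  boundary S*=89.0332
step 4: (k=4,j=0): S=80.9058, K−S=37.7042, hold=37.1389 ⇒ V=37.7042 exercise | (k=4,j=1): S=97.9769, K−S=20.6331, hold=21.8436 ⇒ V=21.8436 continue | (k=4,j=2): S=118.6500, K−S=0.0000, hold=9.3720 ⇒ V=9.3720 continue | (k=4,j=3): S=143.6851, K−S=0.0000, hold=2.5631 ⇒ V=2.5631 continue | (k=4,j=4): S=174.0026, K−S=0.0000, hold=0.3258 ⇒ V=0.3258 continue  boundary S*=80.9058
step 3: (k=3,j=0): S=89.0332, K−S=29.5768, hold=29.6152 ⇒ V=29.6152 continue | (k=3,j=1): S=107.8191, K−S=10.7909, hold=15.5202 ⇒ V=15.5202 continue | (k=3,j=2): S=130.5689, K−S=0.0000, hold=5.9319 ⇒ V=5.9319 continue | (k=3,j=3): S=158.1189, K−S=0.0000, hold=1.4352 ⇒ V=1.4352 continue  boundary S*=-
step 2: (k=2,j=0): S=97.9769, K−S=20.6331, hold=22.4453 ⇒ V=22.4453 continue | (k=2,j=1): S=118.6500, K−S=0.0000, hold=10.6648 ⇒ V=10.6648 continue | (k=2,j=2): S=143.6851, K−S=0.0000, hold=3.6612 ⇒ V=3.6612 continue  boundary S*=-
step 1: (k=1,j=0): S=107.8191, K−S=10.7909, hold=16.4637 ⇒ V=16.4637 continue | (k=1,j=1): S=130.5689, K−S=0.0000, hold=7.1215 ⇒ V=7.1215 continue  boundary S*=-
step 0: (k=0,j=0): S=118.6500, K−S=0.0000, hold=11.7265 ⇒ V=11.7265 continue  boundary S*=-

price = 11.7265
boundary = - - - - 80.9058 89.0332 80.9058 89.0332 97.9769
tree:
11.7265
16.4637 7.1215
22.4453 10.6648 3.6612
29.6152 15.5202 5.9319 1.4352
37.7042 21.8436 9.3720 2.5631 0.3258
45.0896 29.5768 14.3519 4.5028 0.6561 0.0000
51.8009 37.7042 21.1284 7.7412 1.3212 0.0000 0.0000
57.8995 45.0896 29.5768 12.9176 2.6607 0.0000 0.0000 0.0000
63.4414 51.8009 37.7042 20.6331 5.3583 0.0000 0.0000 0.0000 0.0000
68.4774 57.8995 45.0896 29.5768 10.7909 0.0000 0.0000 0.0000 0.0000 0.0000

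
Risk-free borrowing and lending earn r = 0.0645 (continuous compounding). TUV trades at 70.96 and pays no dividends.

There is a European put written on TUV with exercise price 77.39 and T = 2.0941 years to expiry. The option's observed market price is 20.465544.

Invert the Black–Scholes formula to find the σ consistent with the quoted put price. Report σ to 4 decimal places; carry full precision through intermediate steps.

At σ = 0.5682 the Black–Scholes value reproduces the quote:
σ√T = 0.5682·√2.0941 = 0.822243
d₁ = (ln(S/K) + (r+σ²/2)T) / (σ√T) = (ln(70.96/77.39) + (0.0645+0.5682²/2)·2.0941) / 0.822243 = (-0.086741 + 0.473111) / 0.822243 = 0.469897
d₂ = d₁ − σ√T = 0.469897 − 0.822243 = -0.352345
e^{−rT} = 0.873655
N(−d₁) = 0.319214,  N(−d₂) = 0.637710
V = K·e^{−rT}·N(−d₂) − S·N(−d₁) = 43.116982 − 22.651438 = 20.465544 (the quoted price), and the Black–Scholes price is strictly increasing in σ, so σ is unique

sigma = 0.5682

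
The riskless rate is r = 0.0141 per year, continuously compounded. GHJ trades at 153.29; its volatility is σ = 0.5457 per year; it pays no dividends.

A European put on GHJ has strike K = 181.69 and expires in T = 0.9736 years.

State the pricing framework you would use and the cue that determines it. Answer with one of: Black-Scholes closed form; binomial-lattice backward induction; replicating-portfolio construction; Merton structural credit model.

Key observation: a European-exercise option on GHJ struck at 181.69 — a GBM underlying with constant parameters — admits an analytic price: the data contain no early exercise, no discrete tree, no debt structure.

framework: Black-Scholes closed form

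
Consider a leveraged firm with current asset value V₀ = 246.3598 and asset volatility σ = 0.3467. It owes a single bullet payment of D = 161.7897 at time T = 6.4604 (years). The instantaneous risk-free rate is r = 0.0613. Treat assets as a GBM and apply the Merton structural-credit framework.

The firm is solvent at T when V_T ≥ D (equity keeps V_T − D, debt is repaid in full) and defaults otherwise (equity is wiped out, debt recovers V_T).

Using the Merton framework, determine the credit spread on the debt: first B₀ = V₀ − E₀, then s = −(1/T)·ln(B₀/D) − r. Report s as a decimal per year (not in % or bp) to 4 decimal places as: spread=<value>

spread=0.0197

With assets at 246.3598 and a single debt payment of 161.7897 at 6.4604 years:
d₁ = [ln(V₀/D) + (r + σ²/2)T] / (σ√T)
   = [ln(246.3598/161.7897) + (0.0613 + 0.5·0.3467²)·6.4604] / (0.3467·√6.4604)
   = [0.420496 + 0.784295] / 0.881218 = 1.367188
d₂ = d₁ − σ√T = 1.367188 − 0.881218 = 0.485970
N(d₁) = 0.914217,  N(d₂) = 0.686506,  e^(−rT) = 0.672992
E₀ = V₀·N(d₁) − D·e^(−rT)·N(d₂)
   = 246.3598·0.914217 − 161.7897·0.672992·0.686506 = 150.477407
B₀ = V₀ − E₀ = 246.3598 − 150.477407 = 95.882393
spread = −(1/T)·ln(B₀/D) − r = −(1/6.4604)·ln(95.882393/161.7897) − 0.0613 = 0.01968182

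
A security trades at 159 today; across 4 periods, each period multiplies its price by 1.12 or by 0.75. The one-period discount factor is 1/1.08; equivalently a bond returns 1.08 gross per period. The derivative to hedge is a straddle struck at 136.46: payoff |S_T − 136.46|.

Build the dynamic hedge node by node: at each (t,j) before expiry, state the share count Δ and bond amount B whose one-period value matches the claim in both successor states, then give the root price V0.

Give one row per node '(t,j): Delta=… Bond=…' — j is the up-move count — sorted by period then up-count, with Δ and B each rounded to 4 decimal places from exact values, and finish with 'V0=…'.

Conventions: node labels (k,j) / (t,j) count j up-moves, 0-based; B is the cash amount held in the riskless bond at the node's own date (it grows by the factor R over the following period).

(0,0): Delta=0.7989 Bond=-65.9131
(1,0): Delta=-0.0393 Bond=28.7670
(1,1): Delta=0.8669 Bond=-83.3017
(2,0): Delta=-1.0000 Bond=116.9925
(2,1): Delta=0.0387 Bond=20.6534
(2,2): Delta=0.9342 Bond=-103.3743
(3,0): Delta=-1.0000 Bond=126.3519
(3,1): Delta=-1.0000 Bond=126.3519
(3,2): Delta=0.1230 Bond=9.6940
(3,3): Delta=1.0000 Bond=-126.3519
V0=61.1117

The replicating-portfolio and risk-neutral prices coincide; use p* = (1.08−0.75)/(1.12−0.75) = 0.8919 for the latter.
Expiry values: V(4,0)=86.1514, V(4,1)=61.3325, V(4,2)=24.2696, V(4,3)=31.0777, V(4,4)=113.7296
Node (3,0) S=67.0781: V=(p*·61.3325+(1−p*)·86.1514)/1.08=59.2737; Δ=(61.3325−86.1514)/(75.1275−50.3086)=-1.0000; B=V−Δ·S=126.3519
Node (3,1) S=100.1700: V=(p*·24.2696+(1−p*)·61.3325)/1.08=26.1819; Δ=(24.2696−61.3325)/(112.1904−75.1275)=-1.0000; B=V−Δ·S=126.3519
Node (3,2) S=149.5872: V=(p*·31.0777+(1−p*)·24.2696)/1.08=28.0941; Δ=(31.0777−24.2696)/(167.5377−112.1904)=0.1230; B=V−Δ·S=9.6940
Node (3,3) S=223.3836: V=(p*·113.7296+(1−p*)·31.0777)/1.08=97.0317; Δ=(113.7296−31.0777)/(250.1896−167.5377)=1.0000; B=V−Δ·S=-126.3519
Node (2,0) S=89.4375: V=(p*·26.1819+(1−p*)·59.2737)/1.08=27.5550; Δ=(26.1819−59.2737)/(100.1700−67.0781)=-1.0000; B=V−Δ·S=116.9925
Node (2,1) S=133.5600: V=(p*·28.0941+(1−p*)·26.1819)/1.08=25.8217; Δ=(28.0941−26.1819)/(149.5872−100.1700)=0.0387; B=V−Δ·S=20.6534
Node (2,2) S=199.4496: V=(p*·97.0317+(1−p*)·28.0941)/1.08=82.9435; Δ=(97.0317−28.0941)/(223.3836−149.5872)=0.9342; B=V−Δ·S=-103.3743
Node (1,0) S=119.2500: V=(p*·25.8217+(1−p*)·27.5550)/1.08=24.0824; Δ=(25.8217−27.5550)/(133.5600−89.4375)=-0.0393; B=V−Δ·S=28.7670
Node (1,1) S=178.0800: V=(p*·82.9435+(1−p*)·25.8217)/1.08=71.0816; Δ=(82.9435−25.8217)/(199.4496−133.5600)=0.8669; B=V−Δ·S=-83.3017
Node (0,0) S=159.0000: V=(p*·71.0816+(1−p*)·24.0824)/1.08=61.1117; Δ=(71.0816−24.0824)/(178.0800−119.2500)=0.7989; B=V−Δ·S=-65.9131
Sanity check at the root: Δ(0,0)·S0 + B(0,0) reproduces V0 = 61.1117.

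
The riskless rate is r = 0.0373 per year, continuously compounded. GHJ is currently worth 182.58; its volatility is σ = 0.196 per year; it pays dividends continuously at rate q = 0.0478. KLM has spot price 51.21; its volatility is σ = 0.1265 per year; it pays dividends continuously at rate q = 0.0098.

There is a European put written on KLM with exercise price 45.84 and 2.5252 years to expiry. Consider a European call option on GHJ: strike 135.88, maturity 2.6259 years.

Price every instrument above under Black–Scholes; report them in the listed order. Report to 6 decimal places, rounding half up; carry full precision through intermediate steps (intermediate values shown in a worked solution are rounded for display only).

price(KLM put K=45.84) = 0.924686
price(GHJ call K=135.88) = 42.782555

[KLM put K=45.84]
σ√T = 0.1265·√2.5252 = 0.201020
d₁ = (ln(S/K) + (r−q+σ²/2)T) / (σ√T) = (ln(51.21/45.84) + (0.0373−0.0098+0.1265²/2)·2.5252) / 0.201020 = (0.110778 + 0.089647) / 0.201020 = 0.997043
d₂ = d₁ − σ√T = 0.997043 − 0.201020 = 0.796023
e^{−rT} = 0.910110
e^{−qT} = 0.975557
N(−d₁) = 0.159372,  N(−d₂) = 0.213009
price = K·e^{−rT}·N(−d₂) − S·e^{−qT}·N(−d₁) = 8.886624 − 7.961939 = 0.924686
[GHJ call K=135.88]
σ√T = 0.196·√2.6259 = 0.317611
d₁ = (ln(S/K) + (r−q+σ²/2)T) / (σ√T) = (ln(182.58/135.88) + (0.0373−0.0478+0.196²/2)·2.6259) / 0.317611 = (0.295416 + 0.022866) / 0.317611 = 1.002115
d₂ = d₁ − σ√T = 1.002115 − 0.317611 = 0.684505
e^{−rT} = 0.906698
e^{−qT} = 0.882040
N(d₁) = 0.841856,  N(d₂) = 0.753172
price = S·e^{−qT}·N(d₁) − K·e^{−rT}·N(d₂) = 135.574895 − 92.792340 = 42.782555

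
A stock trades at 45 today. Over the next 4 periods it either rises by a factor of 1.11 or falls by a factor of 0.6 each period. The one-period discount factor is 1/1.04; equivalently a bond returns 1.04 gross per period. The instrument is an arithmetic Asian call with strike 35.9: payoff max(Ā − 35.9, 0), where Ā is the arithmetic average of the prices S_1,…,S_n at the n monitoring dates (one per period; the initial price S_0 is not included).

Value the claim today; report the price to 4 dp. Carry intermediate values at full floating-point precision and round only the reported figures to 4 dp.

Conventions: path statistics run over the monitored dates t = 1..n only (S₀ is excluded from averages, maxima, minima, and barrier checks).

With p* = (R−d)/(u−d) = 0.8627, sum probability × payoff across the paths and divide by R^4.
Enumerate all 2^4 = 16 price paths (U = up ×1.11, D = down ×0.6); each path with k up-moves has probability p*^k·(1−p*)^(4−k).
DDDD: Ā=14.6880, payoff=0.0000, prob=0.000355
UDDD: Ā=27.1728, payoff=0.0000, prob=0.002231
DUDD: Ā=21.4353, payoff=0.0000, prob=0.002231
UUDD: Ā=39.6553, payoff=3.7553, prob=0.014022
DDUD: Ā=17.9928, payoff=0.0000, prob=0.002231
UDUD: Ā=33.2867, payoff=0.0000, prob=0.014022
DUUD: Ā=27.5492, payoff=0.0000, prob=0.014022
UUUD: Ā=50.9660, payoff=15.0660, prob=0.088140
DDDU: Ā=15.9273, payoff=0.0000, prob=0.002231
UDDU: Ā=29.4655, payoff=0.0000, prob=0.014022
DUDU: Ā=23.7280, payoff=0.0000, prob=0.014022
UUDU: Ā=43.8968, payoff=7.9968, prob=0.088140
DDUU: Ā=20.2855, payoff=0.0000, prob=0.014022
UDUU: Ā=37.5282, payoff=1.6282, prob=0.088140
DUUU: Ā=31.7907, payoff=0.0000, prob=0.088140
UUUU: Ā=58.8128, payoff=22.9128, prob=0.554026
Price = Σ prob·payoff / R^4 = 14.923196 / 1.169859 = 12.7564

price = 12.7564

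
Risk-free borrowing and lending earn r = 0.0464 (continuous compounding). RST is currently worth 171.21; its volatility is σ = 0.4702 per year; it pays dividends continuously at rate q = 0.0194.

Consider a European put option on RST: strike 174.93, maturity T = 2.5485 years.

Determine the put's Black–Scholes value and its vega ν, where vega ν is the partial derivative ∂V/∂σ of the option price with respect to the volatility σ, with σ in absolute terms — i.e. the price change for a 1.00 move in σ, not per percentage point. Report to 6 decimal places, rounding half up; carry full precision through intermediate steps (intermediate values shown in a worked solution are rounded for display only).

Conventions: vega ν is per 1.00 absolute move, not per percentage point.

σ√T = 0.4702·√2.5485 = 0.750628
d₁ = (ln(S/K) + (r−q+σ²/2)T) / (σ√T) = (ln(171.21/174.93) + (0.0464−0.0194+0.4702²/2)·2.5485) / 0.750628 = (-0.021495 + 0.350531) / 0.750628 = 0.438347
d₂ = d₁ − σ√T = 0.438347 − 0.750628 = -0.312281
e^{−rT} = 0.888474
e^{−qT} = 0.951761
N(−d₁) = 0.330567,  N(−d₂) = 0.622587
Put price V = K·e^{−rT}·N(−d₂) − S·e^{−qT}·N(−d₁) = 96.762817 − 53.866289 = 42.896528
φ(d₁) = (1/√(2π))·e^{−d₁²/2} = 0.362398
ν = S·e^{−qT}·φ(d₁)·√T = 94.272519

price = 42.896528
ν = 94.272519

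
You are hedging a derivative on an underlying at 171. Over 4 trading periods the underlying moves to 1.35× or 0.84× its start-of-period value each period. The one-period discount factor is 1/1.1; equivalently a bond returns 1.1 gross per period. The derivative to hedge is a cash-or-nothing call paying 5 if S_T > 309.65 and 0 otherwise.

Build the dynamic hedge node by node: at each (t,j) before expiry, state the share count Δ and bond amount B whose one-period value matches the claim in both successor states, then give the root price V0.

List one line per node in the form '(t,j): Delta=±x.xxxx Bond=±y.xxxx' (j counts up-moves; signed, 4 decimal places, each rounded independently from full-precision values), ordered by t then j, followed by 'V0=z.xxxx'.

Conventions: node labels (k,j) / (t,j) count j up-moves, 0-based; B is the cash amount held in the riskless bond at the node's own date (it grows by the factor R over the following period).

Since d<R<u, set p* = (R−d)/(u−d) = 0.5098; price each node as the discounted p*-expectation of its children.
Payoffs at expiry: V(4,0)=0.0000, V(4,1)=0.0000, V(4,2)=0.0000, V(4,3)=5.0000, V(4,4)=5.0000
  t=3,j=0: stock 101.3524 → up 136.8257 (V=0.0000), down 85.1360 (V=0.0000). Price 0.0000; hedge Δ=0.0000, bond B=0.0000.
  t=3,j=1: stock 162.8878 → up 219.8985 (V=0.0000), down 136.8257 (V=0.0000). Price 0.0000; hedge Δ=0.0000, bond B=0.0000.
  t=3,j=2: stock 261.7839 → up 353.4083 (V=5.0000), down 219.8985 (V=0.0000). Price 2.3173; hedge Δ=0.0375, bond B=-7.4866.
  t=3,j=3: stock 420.7241 → up 567.9776 (V=5.0000), down 353.4083 (V=5.0000). Price 4.5455; hedge Δ=0.0000, bond B=4.5455.
  t=2,j=0: stock 120.6576 → up 162.8878 (V=0.0000), down 101.3524 (V=0.0000). Price 0.0000; hedge Δ=0.0000, bond B=0.0000.
  t=2,j=1: stock 193.9140 → up 261.7839 (V=2.3173), down 162.8878 (V=0.0000). Price 1.0740; hedge Δ=0.0234, bond B=-3.4697.
  t=2,j=2: stock 311.6475 → up 420.7241 (V=4.5455), down 261.7839 (V=2.3173). Price 3.1393; hedge Δ=0.0140, bond B=-1.2297.
  t=1,j=0: stock 143.6400 → up 193.9140 (V=1.0740), down 120.6576 (V=0.0000). Price 0.4977; hedge Δ=0.0147, bond B=-1.6081.
  t=1,j=1: stock 230.8500 → up 311.6475 (V=3.1393), down 193.9140 (V=1.0740). Price 1.9335; hedge Δ=0.0175, bond B=-2.1161.
  t=0,j=0: stock 171.0000 → up 230.8500 (V=1.9335), down 143.6400 (V=0.4977). Price 1.1179; hedge Δ=0.0165, bond B=-1.6973.
Check: Δ(0,0)·S0 + B(0,0) = 1.1179 = V0.

(0,0): Delta=0.0165 Bond=-1.6973
(1,0): Delta=0.0147 Bond=-1.6081
(1,1): Delta=0.0175 Bond=-2.1161
(2,0): Delta=0.0000 Bond=0.0000
(2,1): Delta=0.0234 Bond=-3.4697
(2,2): Delta=0.0140 Bond=-1.2297
(3,0): Delta=0.0000 Bond=0.0000
(3,1): Delta=0.0000 Bond=0.0000
(3,2): Delta=0.0375 Bond=-7.4866
(3,3): Delta=0.0000 Bond=4.5455
V0=1.1179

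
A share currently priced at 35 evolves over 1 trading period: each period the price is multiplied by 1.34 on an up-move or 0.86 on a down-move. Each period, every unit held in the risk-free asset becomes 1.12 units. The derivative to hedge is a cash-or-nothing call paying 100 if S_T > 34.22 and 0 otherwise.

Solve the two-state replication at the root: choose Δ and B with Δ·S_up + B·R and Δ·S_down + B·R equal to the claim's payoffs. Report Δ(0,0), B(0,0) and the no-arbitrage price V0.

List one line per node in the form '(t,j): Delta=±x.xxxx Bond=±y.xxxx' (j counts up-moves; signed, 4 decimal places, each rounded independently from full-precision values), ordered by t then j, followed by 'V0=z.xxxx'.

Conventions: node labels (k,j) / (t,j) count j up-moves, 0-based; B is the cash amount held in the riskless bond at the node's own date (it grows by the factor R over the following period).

Risk-neutral probability p* = (R−d)/(u−d) = (1.12−0.86)/(1.34−0.86) = 0.5417.
At maturity the claim pays: V(1,0)=0.0000, V(1,1)=100.0000
(0,0): S=35.0000. Δ = (V_up−V_dn)/(S_up−S_dn) = (100.0000−0.0000)/(46.9000−30.1000) = 5.9524. V = [p*·100.0000 + (1−p*)·0.0000]/1.12 = 48.3631. B = V − Δ·S = -159.9702.
Sanity check at the root: Δ(0,0)·S0 + B(0,0) reproduces V0 = 48.3631.

(0,0): Delta=5.9524 Bond=-159.9702
V0=48.3631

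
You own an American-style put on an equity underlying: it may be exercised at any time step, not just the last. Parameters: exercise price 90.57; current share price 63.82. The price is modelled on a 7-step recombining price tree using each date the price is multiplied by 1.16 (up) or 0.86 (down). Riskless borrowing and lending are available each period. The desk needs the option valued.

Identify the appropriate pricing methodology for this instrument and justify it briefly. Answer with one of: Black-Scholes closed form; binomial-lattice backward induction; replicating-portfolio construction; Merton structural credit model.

Key observation: the put (strike 90.57 on spot 63.82) is American-style on a 7-step discrete price model, so the early-exercise decision at every node requires stepwise backward valuation — a closed form cannot price the exercise right.

framework: binomial-lattice backward induction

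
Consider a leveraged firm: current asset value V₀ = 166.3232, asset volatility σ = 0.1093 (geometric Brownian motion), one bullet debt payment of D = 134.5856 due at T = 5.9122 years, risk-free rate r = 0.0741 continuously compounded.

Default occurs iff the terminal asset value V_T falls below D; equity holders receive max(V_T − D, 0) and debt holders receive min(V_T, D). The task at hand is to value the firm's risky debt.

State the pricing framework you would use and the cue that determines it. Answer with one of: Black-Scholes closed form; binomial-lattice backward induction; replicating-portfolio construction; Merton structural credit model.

framework: Merton structural credit model

Key observation: the asked-for credit quantity lives on the firm's capital structure — asset value, asset volatility, debt face 134.5856 — which is the structural model's domain.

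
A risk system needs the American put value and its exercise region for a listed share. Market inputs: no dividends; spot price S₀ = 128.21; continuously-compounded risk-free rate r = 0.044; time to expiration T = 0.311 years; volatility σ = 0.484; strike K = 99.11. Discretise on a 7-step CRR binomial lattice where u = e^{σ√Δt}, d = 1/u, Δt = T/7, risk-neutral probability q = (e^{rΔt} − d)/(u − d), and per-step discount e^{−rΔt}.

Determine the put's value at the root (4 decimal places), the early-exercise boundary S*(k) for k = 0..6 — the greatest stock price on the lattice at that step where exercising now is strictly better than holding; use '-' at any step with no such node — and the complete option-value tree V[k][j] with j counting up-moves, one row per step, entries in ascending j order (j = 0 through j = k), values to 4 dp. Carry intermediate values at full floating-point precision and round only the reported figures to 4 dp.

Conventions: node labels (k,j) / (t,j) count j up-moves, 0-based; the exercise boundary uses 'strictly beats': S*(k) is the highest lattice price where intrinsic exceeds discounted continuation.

Δt=0.04443  u=1.10740  d=0.90301  q=0.48409  discount=0.99805
step 7 (expiry): payoffs max(K−S,0) = 36.3358 22.1274 4.7030 0.0000 0.0000 0.0000 0.0000 0.0000
step 6: (k=6,j=0): S=69.5163, K−S=29.5937, hold=29.4001 ⇒ V=29.5937 exercise | (k=6,j=1): S=85.2508, K−S=13.8592, hold=13.6656 ⇒ V=13.8592 exercise | (k=6,j=2): S=104.5467, K−S=0.0000, hold=2.4216 ⇒ V=2.4216 continue | (k=6,j=3): S=128.2100, K−S=0.0000, hold=0.0000 ⇒ V=0.0000 continue | (k=6,j=4): S=157.2293, K−S=0.0000, hold=0.0000 ⇒ V=0.0000 continue | (k=6,j=5): S=192.8169, K−S=0.0000, hold=0.0000 ⇒ V=0.0000 continue | (k=6,j=6): S=236.4596, K−S=0.0000, hold=0.0000 ⇒ V=0.0000 continue  boundary S*=85.2508
step 5: (k=5,j=0): S=76.9826, K−S=22.1274, hold=21.9338 ⇒ V=22.1274 exercise | (k=5,j=1): S=94.4070, K−S=4.7030, hold=8.3061 ⇒ V=8.3061 continue | (k=5,j=2): S=115.7753, K−S=0.0000, hold=1.2469 ⇒ V=1.2469 continue | (k=5,j=3): S=141.9802, K−S=0.0000, hold=0.0000 ⇒ V=0.0000 continue | (k=5,j=4): S=174.1163, K−S=0.0000, hold=0.0000 ⇒ V=0.0000 continue | (k=5,j=5): S=213.5261, K−S=0.0000, hold=0.0000 ⇒ V=0.0000 continue  boundary S*=76.9826
step 4: (k=4,j=0): S=85.2508, K−S=13.8592, hold=15.4064 ⇒ V=15.4064 continue | (k=4,j=1): S=104.5467, K−S=0.0000, hold=4.8792 ⇒ V=4.8792 continue | (k=4,j=2): S=128.2100, K−S=0.0000, hold=0.6420 ⇒ V=0.6420 continue | (k=4,j=3): S=157.2293, K−S=0.0000, hold=0.0000 ⇒ V=0.0000 continue | (k=4,j=4): S=192.8169, K−S=0.0000, hold=0.0000 ⇒ V=0.0000 continue  boundary S*=-
step 3: (k=3,j=0): S=94.4070, K−S=4.7030, hold=10.2902 ⇒ V=10.2902 continue | (k=3,j=1): S=115.7753, K−S=0.0000, hold=2.8225 ⇒ V=2.8225 continue | (k=3,j=2): S=141.9802, K−S=0.0000, hold=0.3306 ⇒ V=0.3306 continue | (k=3,j=3): S=174.1163, K−S=0.0000, hold=0.0000 ⇒ V=0.0000 continue  boundary S*=-
step 2: (k=2,j=0): S=104.5467, K−S=0.0000, hold=6.6621 ⇒ V=6.6621 continue | (k=2,j=1): S=128.2100, K−S=0.0000, hold=1.6130 ⇒ V=1.6130 continue | (k=2,j=2): S=157.2293, K−S=0.0000, hold=0.1702 ⇒ V=0.1702 continue  boundary S*=-
step 1: (k=1,j=0): S=115.7753, K−S=0.0000, hold=4.2096 ⇒ V=4.2096 continue | (k=1,j=1): S=141.9802, K−S=0.0000, hold=0.9128 ⇒ V=0.9128 continue  boundary S*=-
step 0: (k=0,j=0): S=128.2100, K−S=0.0000, hold=2.6086 ⇒ V=2.6086 continue  boundary S*=-

price = 2.6086
boundary = - - - - - 76.9826 85.2508
tree:
2.6086
4.2096 0.9128
6.6621 1.6130 0.1702
10.2902 2.8225 0.3306 0.0000
15.4064 4.8792 0.6420 0.0000 0.0000
22.1274 8.3061 1.2469 0.0000 0.0000 0.0000
29.5937 13.8592 2.4216 0.0000 0.0000 0.0000 0.0000
36.3358 22.1274 4.7030 0.0000 0.0000 0.0000 0.0000 0.0000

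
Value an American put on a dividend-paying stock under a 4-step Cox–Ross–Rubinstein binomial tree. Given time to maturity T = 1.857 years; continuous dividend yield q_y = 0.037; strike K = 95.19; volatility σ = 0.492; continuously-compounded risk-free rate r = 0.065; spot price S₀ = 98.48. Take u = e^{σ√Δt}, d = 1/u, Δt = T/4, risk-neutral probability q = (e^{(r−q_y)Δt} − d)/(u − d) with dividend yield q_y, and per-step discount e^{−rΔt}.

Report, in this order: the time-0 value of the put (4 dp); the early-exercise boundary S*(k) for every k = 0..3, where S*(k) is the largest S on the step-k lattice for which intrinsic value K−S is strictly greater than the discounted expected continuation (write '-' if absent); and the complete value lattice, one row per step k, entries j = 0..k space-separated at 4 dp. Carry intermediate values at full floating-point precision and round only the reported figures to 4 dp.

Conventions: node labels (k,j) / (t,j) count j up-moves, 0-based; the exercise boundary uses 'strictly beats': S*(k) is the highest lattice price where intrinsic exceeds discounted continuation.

price = 19.6886
boundary = - - 50.3700 70.4304
tree:
19.6886
30.2540 7.4114
44.8200 13.5464 0.0000
59.1666 24.7596 0.0000 0.0000
69.4270 44.8200 0.0000 0.0000 0.0000

Δt=0.46425  u=1.39826  d=0.71517  q=0.43612  discount=0.97027
step 4 (expiry): payoffs max(K−S,0) = 69.4270 44.8200 0.0000 0.0000 0.0000
step 3: (k=3,j=0): S=36.0234, K−S=59.1666, hold=56.9506 ⇒ V=59.1666 exercise | (k=3,j=1): S=70.4304, K−S=24.7596, hold=24.5217 ⇒ V=24.7596 exercise | (k=3,j=2): S=137.7006, K−S=0.0000, hold=0.0000 ⇒ V=0.0000 continue | (k=3,j=3): S=269.2228, K−S=0.0000, hold=0.0000 ⇒ V=0.0000 continue  boundary S*=70.4304
step 2: (k=2,j=0): S=50.3700, K−S=44.8200, hold=42.8482 ⇒ V=44.8200 exercise | (k=2,j=1): S=98.4800, K−S=0.0000, hold=13.5464 ⇒ V=13.5464 continue | (k=2,j=2): S=192.5413, K−S=0.0000, hold=0.0000 ⇒ V=0.0000 continue  boundary S*=50.3700
step 1: (k=1,j=0): S=70.4304, K−S=24.7596, hold=30.2540 ⇒ V=30.2540 continue | (k=1,j=1): S=137.7006, K−S=0.0000, hold=7.4114 ⇒ V=7.4114 continue  boundary S*=-
step 0: (k=0,j=0): S=98.4800, K−S=0.0000, hold=19.6886 ⇒ V=19.6886 continue  boundary S*=-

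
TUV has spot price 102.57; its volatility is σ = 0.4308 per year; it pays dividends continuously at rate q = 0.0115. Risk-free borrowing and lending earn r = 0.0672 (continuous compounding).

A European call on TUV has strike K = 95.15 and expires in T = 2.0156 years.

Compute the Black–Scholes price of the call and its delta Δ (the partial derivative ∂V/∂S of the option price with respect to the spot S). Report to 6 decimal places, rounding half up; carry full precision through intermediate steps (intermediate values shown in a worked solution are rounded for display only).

price = 31.572352
Δ = 0.713057

σ√T = 0.4308·√2.0156 = 0.611615
d₁ = (ln(S/K) + (r−q+σ²/2)T) / (σ√T) = (ln(102.57/95.15) + (0.0672−0.0115+0.4308²/2)·2.0156) / 0.611615 = (0.075091 + 0.299305) / 0.611615 = 0.612144
d₂ = d₁ − σ√T = 0.612144 − 0.611615 = 0.000529
e^{−rT} = 0.873324
e^{−qT} = 0.977087
N(d₁) = 0.729779,  N(d₂) = 0.500211
Call price V = S·e^{−qT}·N(d₁) − K·e^{−rT}·N(d₂) = 73.138294 − 41.565942 = 31.572352
Δ = e^{−qT}·N(d₁) = 0.713057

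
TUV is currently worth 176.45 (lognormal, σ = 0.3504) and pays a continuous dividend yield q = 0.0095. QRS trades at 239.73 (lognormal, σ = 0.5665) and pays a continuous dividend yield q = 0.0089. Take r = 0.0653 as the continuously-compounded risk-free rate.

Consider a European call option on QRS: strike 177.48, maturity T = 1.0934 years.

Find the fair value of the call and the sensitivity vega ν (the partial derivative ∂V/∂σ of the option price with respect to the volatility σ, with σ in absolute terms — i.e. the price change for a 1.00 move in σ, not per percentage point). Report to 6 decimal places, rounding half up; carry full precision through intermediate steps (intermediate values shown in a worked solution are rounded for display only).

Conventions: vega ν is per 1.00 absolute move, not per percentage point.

price = 91.121723
ν = 65.588801

σ√T = 0.5665·√1.0934 = 0.592365
d₁ = (ln(S/K) + (r−q+σ²/2)T) / (σ√T) = (ln(239.73/177.48) + (0.0653−0.0089+0.5665²/2)·1.0934) / 0.592365 = (0.300655 + 0.237116) / 0.592365 = 0.907838
d₂ = d₁ − σ√T = 0.907838 − 0.592365 = 0.315473
e^{−rT} = 0.931090
e^{−qT} = 0.990316
N(d₁) = 0.818018,  N(d₂) = 0.623799
Call price V = S·e^{−qT}·N(d₁) − K·e^{−rT}·N(d₂) = 194.204376 − 103.082653 = 91.121723
φ(d₁) = (1/√(2π))·e^{−d₁²/2} = 0.264207
ν = S·e^{−qT}·φ(d₁)·√T = 65.588801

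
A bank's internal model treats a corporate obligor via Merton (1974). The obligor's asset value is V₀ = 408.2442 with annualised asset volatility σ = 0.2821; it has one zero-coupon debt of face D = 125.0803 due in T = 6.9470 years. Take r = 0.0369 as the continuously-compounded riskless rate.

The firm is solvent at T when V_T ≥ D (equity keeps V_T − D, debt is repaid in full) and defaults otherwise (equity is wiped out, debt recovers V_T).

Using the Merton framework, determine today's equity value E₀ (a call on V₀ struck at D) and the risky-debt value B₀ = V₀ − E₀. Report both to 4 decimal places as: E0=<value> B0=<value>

With assets at 408.2442 and a single debt payment of 125.0803 at 6.9470 years:
d₁ = [ln(V₀/D) + (r + σ²/2)T] / (σ√T)
   = [ln(408.2442/125.0803) + (0.0369 + 0.5·0.2821²)·6.9470] / (0.2821·√6.9470)
   = [1.182910 + 0.532767] / 0.743536 = 2.307457
d₂ = d₁ − σ√T = 2.307457 − 0.743536 = 1.563922
N(d₁) = 0.989485,  N(d₂) = 0.941082,  e^(−rT) = 0.773875
E₀ = V₀·N(d₁) − D·e^(−rT)·N(d₂)
   = 408.2442·0.989485 − 125.0803·0.773875·0.941082 = 312.858128
B₀ = V₀ − E₀ = 408.2442 − 312.858128 = 95.386072

E0=312.8581 B0=95.3861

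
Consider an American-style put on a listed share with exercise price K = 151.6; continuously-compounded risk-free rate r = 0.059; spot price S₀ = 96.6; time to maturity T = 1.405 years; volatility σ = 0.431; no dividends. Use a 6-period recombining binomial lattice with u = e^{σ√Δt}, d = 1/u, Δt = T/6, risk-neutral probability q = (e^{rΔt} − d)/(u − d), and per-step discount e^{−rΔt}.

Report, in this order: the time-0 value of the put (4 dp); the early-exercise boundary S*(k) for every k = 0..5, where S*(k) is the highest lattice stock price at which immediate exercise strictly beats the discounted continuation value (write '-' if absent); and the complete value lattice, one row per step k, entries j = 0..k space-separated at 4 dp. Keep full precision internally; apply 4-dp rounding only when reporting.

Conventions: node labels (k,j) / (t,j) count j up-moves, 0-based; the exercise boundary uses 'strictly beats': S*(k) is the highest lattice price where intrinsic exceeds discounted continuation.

Δt=0.23417, u=1.23191, d=0.81175, q=0.48116, disc=e^(-rΔt)=0.98628
k=6 terminal: V=max(K-S,0) → 123.9620 109.6566 87.9468 55.0000 5.0001 0.0000 0.0000
k=5: j=0 S=34.0475 intr=117.5525 cont=115.4724 V=117.5525[EX]; j=1 S=51.6705 intr=99.9295 cont=97.8495 V=99.9295[EX]; j=2 S=78.4149 intr=73.1851 cont=71.1050 V=73.1851[EX]; j=3 S=119.0023 intr=32.5977 cont=30.5176 V=32.5977[EX]; j=4 S=180.5976 intr=0.0000 cont=2.5587 V=2.5587[hold]; j=5 S=274.0745 intr=0.0000 cont=0.0000 V=0.0000[hold]  S*(5)=119.0023
k=4: j=0 S=41.9434 intr=109.6566 cont=107.5765 V=109.6566[EX]; j=1 S=63.6532 intr=87.9468 cont=85.8667 V=87.9468[EX]; j=2 S=96.6000 intr=55.0000 cont=52.9199 V=55.0000[EX]; j=3 S=146.5999 intr=5.0001 cont=17.8952 V=17.8952[hold]; j=4 S=222.4796 intr=0.0000 cont=1.3093 V=1.3093[hold]  S*(4)=96.6000
k=3: j=0 S=51.6705 intr=99.9295 cont=97.8495 V=99.9295[EX]; j=1 S=78.4149 intr=73.1851 cont=71.1050 V=73.1851[EX]; j=2 S=119.0023 intr=32.5977 cont=36.6371 V=36.6371[hold]; j=3 S=180.5976 intr=0.0000 cont=9.7788 V=9.7788[hold]  S*(3)=78.4149
k=2: j=0 S=63.6532 intr=87.9468 cont=85.8667 V=87.9468[EX]; j=1 S=96.6000 intr=55.0000 cont=54.8368 V=55.0000[EX]; j=2 S=146.5999 intr=5.0001 cont=23.3886 V=23.3886[hold]  S*(2)=96.6000
k=1: j=0 S=78.4149 intr=73.1851 cont=71.1050 V=73.1851[EX]; j=1 S=119.0023 intr=32.5977 cont=39.2440 V=39.2440[hold]  S*(1)=78.4149
k=0: j=0 S=96.6000 intr=55.0000 cont=56.0740 V=56.0740[hold]  S*(0)=-

price = 56.0740
boundary = - 78.4149 96.6000 78.4149 96.6000 119.0023
tree:
56.0740
73.1851 39.2440
87.9468 55.0000 23.3886
99.9295 73.1851 36.6371 9.7788
109.6566 87.9468 55.0000 17.8952 1.3093
117.5525 99.9295 73.1851 32.5977 2.5587 0.0000
123.9620 109.6566 87.9468 55.0000 5.0001 0.0000 0.0000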